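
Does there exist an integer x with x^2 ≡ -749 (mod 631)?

Reduce the numerator: -749 ≡ 513 (mod 631), so (-749|631) = (513|631).
513 ≡ 1 (mod 4), so quadratic reciprocity gives (513|631) = (631|513). Reduce: 631 ≡ 118 (mod 513). Now have (118|513).
Factor out 2: 118 = 2·59. Since 513 ≡ 1 (mod 8), (2|513) = +1. Now have (59|513).
513 ≡ 1 (mod 4), so quadratic reciprocity gives (59|513) = (513|59). Reduce: 513 ≡ 41 (mod 59). Now have (41|59).
41 ≡ 1 (mod 4), so quadratic reciprocity gives (41|59) = (59|41). Reduce: 59 ≡ 18 (mod 41). Now have (18|41).
Factor out 2: 18 = 2·9. Since 41 ≡ 1 (mod 8), (2|41) = +1. Now have (9|41).
9 ≡ 1 (mod 4), so quadratic reciprocity gives (9|41) = (41|9). Reduce: 41 ≡ 5 (mod 9). Now have (5|9).
5 ≡ 1 (mod 4), so quadratic reciprocity gives (5|9) = (9|5). Reduce: 9 ≡ 4 (mod 5). Now have (4|5).
Factor out 2: 4 = 2^2. Since 5 ≡ 5 (mod 8), (2|5) = -1, and (2|5)^2 = +1. Now have (1|5).
(1|5) = 1. Collecting the sign factors: 1.
(-749|631) = 1, and 631 is prime, so -749 is a quadratic residue mod 631.

yes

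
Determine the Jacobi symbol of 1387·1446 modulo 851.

By multiplicativity, (1387·1446/851) = (1387/851)·(1446/851).
First factor (1387/851):
Reduce the numerator: 1387 ≡ 536 (mod 851), so (1387/851) = (536/851).
Factor out 2: 536 = 2^3·67. Since 851 ≡ 3 (mod 8), (2/851) = -1, and (2/851)^3 = -1. Now have -(67/851).
Both 67 ≡ 3 and 851 ≡ 3 (mod 4), so reciprocity gives (67/851) = -(851/67). Reduce: 851 ≡ 47 (mod 67). Now have (47/67).
Both 47 ≡ 3 and 67 ≡ 3 (mod 4), so reciprocity gives (47/67) = -(67/47). Reduce: 67 ≡ 20 (mod 47). Now have -(20/47).
Factor out 2: 20 = 2^2·5. Since 47 ≡ 7 (mod 8), (2/47) = +1, and (2/47)^2 = +1. Now have -(5/47).
5 ≡ 1 (mod 4), so quadratic reciprocity gives (5/47) = (47/5). Reduce: 47 ≡ 2 (mod 5). Now have -(2/5).
Factor out 2: 2 = 2. Since 5 ≡ 5 (mod 8), (2/5) = -1. Now have (1/5).
(1/5) = 1. Collecting the sign factors: 1.
Second factor (1446/851):
Reduce the numerator: 1446 ≡ 595 (mod 851), so (1446/851) = (595/851).
Both 595 ≡ 3 and 851 ≡ 3 (mod 4), so reciprocity gives (595/851) = -(851/595). Reduce: 851 ≡ 256 (mod 595). Now have -(256/595).
Factor out 2: 256 = 2^8. Since 595 ≡ 3 (mod 8), (2/595) = -1, and (2/595)^8 = +1. Now have -(1/595).
(1/595) = 1. Collecting the sign factors: -1.
Product: (1)·(-1) = -1.

-1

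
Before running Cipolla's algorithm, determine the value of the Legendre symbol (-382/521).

(-382/521)
  = (139/521)    [-382 ≡ 139 mod 521]
  = (521/139)    [QR: 521 ≡ 1 mod 4, sign kept]
  = (104/139)    [521 ≡ 104 mod 139]
  = -(13/139)    [139 ≡ 3 mod 8 ⇒ (2/139)^3 = -1]
  = -(139/13)    [QR: 13 ≡ 1 mod 4, sign kept]
  = -(9/13)    [139 ≡ 9 mod 13]
  = -(13/9)    [QR: 9 ≡ 1 mod 4, sign kept]
  = -(4/9)    [13 ≡ 4 mod 9]
  = -(1/9)    [9 ≡ 1 mod 8 ⇒ (2/9)^2 = +1]
  = -1    [(1/9) = 1]

-1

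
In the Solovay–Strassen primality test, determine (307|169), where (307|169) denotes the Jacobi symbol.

Reduce the numerator: 307 ≡ 138 (mod 169), so (307|169) = (138|169).
Factor out 2: 138 = 2·69. Since 169 ≡ 1 (mod 8), (2|169) = +1. Now have (69|169).
69 ≡ 1 (mod 4), so quadratic reciprocity gives (69|169) = (169|69). Reduce: 169 ≡ 31 (mod 69). Now have (31|69).
69 ≡ 1 (mod 4), so quadratic reciprocity gives (31|69) = (69|31). Reduce: 69 ≡ 7 (mod 31). Now have (7|31).
Both 7 ≡ 3 and 31 ≡ 3 (mod 4), so reciprocity gives (7|31) = -(31|7). Reduce: 31 ≡ 3 (mod 7). Now have -(3|7).
Both 3 ≡ 3 and 7 ≡ 3 (mod 4), so reciprocity gives (3|7) = -(7|3). Reduce: 7 ≡ 1 (mod 3). Now have (1|3).
(1|3) = 1. Collecting the sign factors: 1.

1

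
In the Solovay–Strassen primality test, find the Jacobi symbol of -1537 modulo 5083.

Reduce the numerator: -1537 ≡ 3546 (mod 5083), so (-1537/5083) = (3546/5083).
Factor out 2: 3546 = 2·1773. Since 5083 ≡ 3 (mod 8), (2/5083) = -1. Now have -(1773/5083).
1773 ≡ 1 (mod 4), so quadratic reciprocity gives (1773/5083) = (5083/1773). Reduce: 5083 ≡ 1537 (mod 1773). Now have -(1537/1773).
1537 ≡ 1 (mod 4), so quadratic reciprocity gives (1537/1773) = (1773/1537). Reduce: 1773 ≡ 236 (mod 1537). Now have -(236/1537).
Factor out 2: 236 = 2^2·59. Since 1537 ≡ 1 (mod 8), (2/1537) = +1, and (2/1537)^2 = +1. Now have -(59/1537).
1537 ≡ 1 (mod 4), so quadratic reciprocity gives (59/1537) = (1537/59). Reduce: 1537 ≡ 3 (mod 59). Now have -(3/59).
Both 3 ≡ 3 and 59 ≡ 3 (mod 4), so reciprocity gives (3/59) = -(59/3). Reduce: 59 ≡ 2 (mod 3). Now have (2/3).
Factor out 2: 2 = 2. Since 3 ≡ 3 (mod 8), (2/3) = -1. Now have -(1/3).
(1/3) = 1. Collecting the sign factors: -1.

-1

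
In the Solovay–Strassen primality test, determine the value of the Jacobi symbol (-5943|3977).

-1

(-5943|3977)
  = (2011|3977)    [-5943 ≡ 2011 mod 3977]
  = (3977|2011)    [QR: 3977 ≡ 1 mod 4, sign kept]
  = (1966|2011)    [3977 ≡ 1966 mod 2011]
  = -(983|2011)    [2011 ≡ 3 mod 8 ⇒ (2|2011) = -1]
  = (2011|983)    [QR: both ≡ 3 mod 4, sign flips]
  = (45|983)    [2011 ≡ 45 mod 983]
  = (983|45)    [QR: 45 ≡ 1 mod 4, sign kept]
  = (38|45)    [983 ≡ 38 mod 45]
  = -(19|45)    [45 ≡ 5 mod 8 ⇒ (2|45) = -1]
  = -(45|19)    [QR: 45 ≡ 1 mod 4, sign kept]
  = -(7|19)    [45 ≡ 7 mod 19]
  = (19|7)    [QR: both ≡ 3 mod 4, sign flips]
  = (5|7)    [19 ≡ 5 mod 7]
  = (7|5)    [QR: 5 ≡ 1 mod 4, sign kept]
  = (2|5)    [7 ≡ 2 mod 5]
  = -(1|5)    [5 ≡ 5 mod 8 ⇒ (2|5) = -1]
  = -1    [(1|5) = 1]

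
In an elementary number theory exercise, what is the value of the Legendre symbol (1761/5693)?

1761 ≡ 1 (mod 4), so quadratic reciprocity gives (1761/5693) = (5693/1761). Reduce: 5693 ≡ 410 (mod 1761). Now have (410/1761).
Factor out 2: 410 = 2·205. Since 1761 ≡ 1 (mod 8), (2/1761) = +1. Now have (205/1761).
205 ≡ 1 (mod 4), so quadratic reciprocity gives (205/1761) = (1761/205). Reduce: 1761 ≡ 121 (mod 205). Now have (121/205).
121 ≡ 1 (mod 4), so quadratic reciprocity gives (121/205) = (205/121). Reduce: 205 ≡ 84 (mod 121). Now have (84/121).
Factor out 2: 84 = 2^2·21. Since 121 ≡ 1 (mod 8), (2/121) = +1, and (2/121)^2 = +1. Now have (21/121).
21 ≡ 1 (mod 4), so quadratic reciprocity gives (21/121) = (121/21). Reduce: 121 ≡ 16 (mod 21). Now have (16/21).
Factor out 2: 16 = 2^4. Since 21 ≡ 5 (mod 8), (2/21) = -1, and (2/21)^4 = +1. Now have (1/21).
(1/21) = 1. Collecting the sign factors: 1.

1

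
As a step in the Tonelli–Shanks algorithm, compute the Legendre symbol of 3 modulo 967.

-1

(3 / 967)
  = -(967 / 3)    [QR: both ≡ 3 mod 4, sign flips]
  = -(1 / 3)    [967 ≡ 1 mod 3]
  = -1    [(1 / 3) = 1]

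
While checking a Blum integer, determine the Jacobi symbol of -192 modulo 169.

1

(-192|169)
  = (192|169)    [169 ≡ 1 mod 4 ⇒ (-1|169) = +1]
  = (23|169)    [192 ≡ 23 mod 169]
  = (169|23)    [QR: 169 ≡ 1 mod 4, sign kept]
  = (8|23)    [169 ≡ 8 mod 23]
  = (1|23)    [23 ≡ 7 mod 8 ⇒ (2|23)^3 = +1]
  = 1    [(1|23) = 1]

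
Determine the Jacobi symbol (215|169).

(215|169)
  = (46|169)    [215 ≡ 46 mod 169]
  = (23|169)    [169 ≡ 1 mod 8 ⇒ (2|169) = +1]
  = (169|23)    [QR: 169 ≡ 1 mod 4, sign kept]
  = (8|23)    [169 ≡ 8 mod 23]
  = (1|23)    [23 ≡ 7 mod 8 ⇒ (2|23)^3 = +1]
  = 1    [(1|23) = 1]

1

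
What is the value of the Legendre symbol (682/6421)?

1

Factor out 2: 682 = 2·341. Since 6421 ≡ 5 (mod 8), (2/6421) = -1. Now have -(341/6421).
341 ≡ 1 (mod 4), so quadratic reciprocity gives (341/6421) = (6421/341). Reduce: 6421 ≡ 283 (mod 341). Now have -(283/341).
341 ≡ 1 (mod 4), so quadratic reciprocity gives (283/341) = (341/283). Reduce: 341 ≡ 58 (mod 283). Now have -(58/283).
Factor out 2: 58 = 2·29. Since 283 ≡ 3 (mod 8), (2/283) = -1. Now have (29/283).
29 ≡ 1 (mod 4), so quadratic reciprocity gives (29/283) = (283/29). Reduce: 283 ≡ 22 (mod 29). Now have (22/29).
Factor out 2: 22 = 2·11. Since 29 ≡ 5 (mod 8), (2/29) = -1. Now have -(11/29).
29 ≡ 1 (mod 4), so quadratic reciprocity gives (11/29) = (29/11). Reduce: 29 ≡ 7 (mod 11). Now have -(7/11).
Both 7 ≡ 3 and 11 ≡ 3 (mod 4), so reciprocity gives (7/11) = -(11/7). Reduce: 11 ≡ 4 (mod 7). Now have (4/7).
Factor out 2: 4 = 2^2. Since 7 ≡ 7 (mod 8), (2/7) = +1, and (2/7)^2 = +1. Now have (1/7).
(1/7) = 1. Collecting the sign factors: 1.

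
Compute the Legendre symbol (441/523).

(441/523)
  = (523/441)    [QR: 441 ≡ 1 mod 4, sign kept]
  = (82/441)    [523 ≡ 82 mod 441]
  = (41/441)    [441 ≡ 1 mod 8 ⇒ (2/441) = +1]
  = (441/41)    [QR: 41 ≡ 1 mod 4, sign kept]
  = (31/41)    [441 ≡ 31 mod 41]
  = (41/31)    [QR: 41 ≡ 1 mod 4, sign kept]
  = (10/31)    [41 ≡ 10 mod 31]
  = (5/31)    [31 ≡ 7 mod 8 ⇒ (2/31) = +1]
  = (31/5)    [QR: 5 ≡ 1 mod 4, sign kept]
  = (1/5)    [31 ≡ 1 mod 5]
  = 1    [(1/5) = 1]

1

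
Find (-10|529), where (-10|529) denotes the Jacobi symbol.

(-10|529)
  = (519|529)    [-10 ≡ 519 mod 529]
  = (529|519)    [QR: 529 ≡ 1 mod 4, sign kept]
  = (10|519)    [529 ≡ 10 mod 519]
  = (5|519)    [519 ≡ 7 mod 8 ⇒ (2|519) = +1]
  = (519|5)    [QR: 5 ≡ 1 mod 4, sign kept]
  = (4|5)    [519 ≡ 4 mod 5]
  = (1|5)    [5 ≡ 5 mod 8 ⇒ (2|5)^2 = +1]
  = 1    [(1|5) = 1]

1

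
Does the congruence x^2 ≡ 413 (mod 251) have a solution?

no

Reduce the numerator: 413 ≡ 162 (mod 251), so (413/251) = (162/251).
Factor out 2: 162 = 2·81. Since 251 ≡ 3 (mod 8), (2/251) = -1. Now have -(81/251).
81 ≡ 1 (mod 4), so quadratic reciprocity gives (81/251) = (251/81). Reduce: 251 ≡ 8 (mod 81). Now have -(8/81).
Factor out 2: 8 = 2^3. Since 81 ≡ 1 (mod 8), (2/81) = +1, and (2/81)^3 = +1. Now have -(1/81).
(1/81) = 1. Collecting the sign factors: -1.
(413/251) = -1, and 251 is prime, so 413 is not a quadratic residue mod 251.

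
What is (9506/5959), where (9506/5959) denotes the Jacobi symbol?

-1

(9506/5959)
  = (3547/5959)    [9506 ≡ 3547 mod 5959]
  = -(5959/3547)    [QR: both ≡ 3 mod 4, sign flips]
  = -(2412/3547)    [5959 ≡ 2412 mod 3547]
  = -(603/3547)    [3547 ≡ 3 mod 8 ⇒ (2/3547)^2 = +1]
  = (3547/603)    [QR: both ≡ 3 mod 4, sign flips]
  = (532/603)    [3547 ≡ 532 mod 603]
  = (133/603)    [603 ≡ 3 mod 8 ⇒ (2/603)^2 = +1]
  = (603/133)    [QR: 133 ≡ 1 mod 4, sign kept]
  = (71/133)    [603 ≡ 71 mod 133]
  = (133/71)    [QR: 133 ≡ 1 mod 4, sign kept]
  = (62/71)    [133 ≡ 62 mod 71]
  = (31/71)    [71 ≡ 7 mod 8 ⇒ (2/71) = +1]
  = -(71/31)    [QR: both ≡ 3 mod 4, sign flips]
  = -(9/31)    [71 ≡ 9 mod 31]
  = -(31/9)    [QR: 9 ≡ 1 mod 4, sign kept]
  = -(4/9)    [31 ≡ 4 mod 9]
  = -(1/9)    [9 ≡ 1 mod 8 ⇒ (2/9)^2 = +1]
  = -1    [(1/9) = 1]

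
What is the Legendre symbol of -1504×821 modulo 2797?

By multiplicativity, (-1504·821/2797) = (-1504/2797)·(821/2797).
First factor (-1504/2797):
Pull out -1: (-1504/2797) = (-1/2797)·(1504/2797). Since 2797 ≡ 1 (mod 4), (-1/2797) = +1. Now have (1504/2797).
Factor out 2: 1504 = 2^5·47. Since 2797 ≡ 5 (mod 8), (2/2797) = -1, and (2/2797)^5 = -1. Now have -(47/2797).
2797 ≡ 1 (mod 4), so quadratic reciprocity gives (47/2797) = (2797/47). Reduce: 2797 ≡ 24 (mod 47). Now have -(24/47).
Factor out 2: 24 = 2^3·3. Since 47 ≡ 7 (mod 8), (2/47) = +1, and (2/47)^3 = +1. Now have -(3/47).
Both 3 ≡ 3 and 47 ≡ 3 (mod 4), so reciprocity gives (3/47) = -(47/3). Reduce: 47 ≡ 2 (mod 3). Now have (2/3).
Factor out 2: 2 = 2. Since 3 ≡ 3 (mod 8), (2/3) = -1. Now have -(1/3).
(1/3) = 1. Collecting the sign factors: -1.
Second factor (821/2797):
821 ≡ 1 (mod 4), so quadratic reciprocity gives (821/2797) = (2797/821). Reduce: 2797 ≡ 334 (mod 821). Now have (334/821).
Factor out 2: 334 = 2·167. Since 821 ≡ 5 (mod 8), (2/821) = -1. Now have -(167/821).
821 ≡ 1 (mod 4), so quadratic reciprocity gives (167/821) = (821/167). Reduce: 821 ≡ 153 (mod 167). Now have -(153/167).
153 ≡ 1 (mod 4), so quadratic reciprocity gives (153/167) = (167/153). Reduce: 167 ≡ 14 (mod 153). Now have -(14/153).
Factor out 2: 14 = 2·7. Since 153 ≡ 1 (mod 8), (2/153) = +1. Now have -(7/153).
153 ≡ 1 (mod 4), so quadratic reciprocity gives (7/153) = (153/7). Reduce: 153 ≡ 6 (mod 7). Now have -(6/7).
Factor out 2: 6 = 2·3. Since 7 ≡ 7 (mod 8), (2/7) = +1. Now have -(3/7).
Both 3 ≡ 3 and 7 ≡ 3 (mod 4), so reciprocity gives (3/7) = -(7/3). Reduce: 7 ≡ 1 (mod 3). Now have (1/3).
(1/3) = 1. Collecting the sign factors: 1.
Product: (-1)·(1) = -1.

-1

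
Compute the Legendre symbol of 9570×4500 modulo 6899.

By multiplicativity, (9570·4500/6899) = (9570/6899)·(4500/6899).
First factor (9570/6899):
(9570/6899)
  = (2671/6899)    [9570 ≡ 2671 mod 6899]
  = -(6899/2671)    [QR: both ≡ 3 mod 4, sign flips]
  = -(1557/2671)    [6899 ≡ 1557 mod 2671]
  = -(2671/1557)    [QR: 1557 ≡ 1 mod 4, sign kept]
  = -(1114/1557)    [2671 ≡ 1114 mod 1557]
  = (557/1557)    [1557 ≡ 5 mod 8 ⇒ (2/1557) = -1]
  = (1557/557)    [QR: 557 ≡ 1 mod 4, sign kept]
  = (443/557)    [1557 ≡ 443 mod 557]
  = (557/443)    [QR: 557 ≡ 1 mod 4, sign kept]
  = (114/443)    [557 ≡ 114 mod 443]
  = -(57/443)    [443 ≡ 3 mod 8 ⇒ (2/443) = -1]
  = -(443/57)    [QR: 57 ≡ 1 mod 4, sign kept]
  = -(44/57)    [443 ≡ 44 mod 57]
  = -(11/57)    [57 ≡ 1 mod 8 ⇒ (2/57)^2 = +1]
  = -(57/11)    [QR: 57 ≡ 1 mod 4, sign kept]
  = -(2/11)    [57 ≡ 2 mod 11]
  = (1/11)    [11 ≡ 3 mod 8 ⇒ (2/11) = -1]
  = 1    [(1/11) = 1]
Second factor (4500/6899):
(4500/6899)
  = (1125/6899)    [6899 ≡ 3 mod 8 ⇒ (2/6899)^2 = +1]
  = (6899/1125)    [QR: 1125 ≡ 1 mod 4, sign kept]
  = (149/1125)    [6899 ≡ 149 mod 1125]
  = (1125/149)    [QR: 149 ≡ 1 mod 4, sign kept]
  = (82/149)    [1125 ≡ 82 mod 149]
  = -(41/149)    [149 ≡ 5 mod 8 ⇒ (2/149) = -1]
  = -(149/41)    [QR: 41 ≡ 1 mod 4, sign kept]
  = -(26/41)    [149 ≡ 26 mod 41]
  = -(13/41)    [41 ≡ 1 mod 8 ⇒ (2/41) = +1]
  = -(41/13)    [QR: 13 ≡ 1 mod 4, sign kept]
  = -(2/13)    [41 ≡ 2 mod 13]
  = (1/13)    [13 ≡ 5 mod 8 ⇒ (2/13) = -1]
  = 1    [(1/13) = 1]
Product: (1)·(1) = 1.

1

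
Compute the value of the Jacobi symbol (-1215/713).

(-1215/713)
  = (211/713)    [-1215 ≡ 211 mod 713]
  = (713/211)    [QR: 713 ≡ 1 mod 4, sign kept]
  = (80/211)    [713 ≡ 80 mod 211]
  = (5/211)    [211 ≡ 3 mod 8 ⇒ (2/211)^4 = +1]
  = (211/5)    [QR: 5 ≡ 1 mod 4, sign kept]
  = (1/5)    [211 ≡ 1 mod 5]
  = 1    [(1/5) = 1]

1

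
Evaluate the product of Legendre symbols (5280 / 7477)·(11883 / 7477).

By multiplicativity, (5280·11883 / 7477) = (5280 / 7477)·(11883 / 7477).
First factor (5280 / 7477):
Factor out 2: 5280 = 2^5·165. Since 7477 ≡ 5 (mod 8), (2 / 7477) = -1, and (2 / 7477)^5 = -1. Now have -(165 / 7477).
165 ≡ 1 (mod 4), so quadratic reciprocity gives (165 / 7477) = (7477 / 165). Reduce: 7477 ≡ 52 (mod 165). Now have -(52 / 165).
Factor out 2: 52 = 2^2·13. Since 165 ≡ 5 (mod 8), (2 / 165) = -1, and (2 / 165)^2 = +1. Now have -(13 / 165).
13 ≡ 1 (mod 4), so quadratic reciprocity gives (13 / 165) = (165 / 13). Reduce: 165 ≡ 9 (mod 13). Now have -(9 / 13).
9 ≡ 1 (mod 4), so quadratic reciprocity gives (9 / 13) = (13 / 9). Reduce: 13 ≡ 4 (mod 9). Now have -(4 / 9).
Factor out 2: 4 = 2^2. Since 9 ≡ 1 (mod 8), (2 / 9) = +1, and (2 / 9)^2 = +1. Now have -(1 / 9).
(1 / 9) = 1. Collecting the sign factors: -1.
Second factor (11883 / 7477):
Reduce the numerator: 11883 ≡ 4406 (mod 7477), so (11883 / 7477) = (4406 / 7477).
Factor out 2: 4406 = 2·2203. Since 7477 ≡ 5 (mod 8), (2 / 7477) = -1. Now have -(2203 / 7477).
7477 ≡ 1 (mod 4), so quadratic reciprocity gives (2203 / 7477) = (7477 / 2203). Reduce: 7477 ≡ 868 (mod 2203). Now have -(868 / 2203).
Factor out 2: 868 = 2^2·217. Since 2203 ≡ 3 (mod 8), (2 / 2203) = -1, and (2 / 2203)^2 = +1. Now have -(217 / 2203).
217 ≡ 1 (mod 4), so quadratic reciprocity gives (217 / 2203) = (2203 / 217). Reduce: 2203 ≡ 33 (mod 217). Now have -(33 / 217).
33 ≡ 1 (mod 4), so quadratic reciprocity gives (33 / 217) = (217 / 33). Reduce: 217 ≡ 19 (mod 33). Now have -(19 / 33).
33 ≡ 1 (mod 4), so quadratic reciprocity gives (19 / 33) = (33 / 19). Reduce: 33 ≡ 14 (mod 19). Now have -(14 / 19).
Factor out 2: 14 = 2·7. Since 19 ≡ 3 (mod 8), (2 / 19) = -1. Now have (7 / 19).
Both 7 ≡ 3 and 19 ≡ 3 (mod 4), so reciprocity gives (7 / 19) = -(19 / 7). Reduce: 19 ≡ 5 (mod 7). Now have -(5 / 7).
5 ≡ 1 (mod 4), so quadratic reciprocity gives (5 / 7) = (7 / 5). Reduce: 7 ≡ 2 (mod 5). Now have -(2 / 5).
Factor out 2: 2 = 2. Since 5 ≡ 5 (mod 8), (2 / 5) = -1. Now have (1 / 5).
(1 / 5) = 1. Collecting the sign factors: 1.
Product: (-1)·(1) = -1.

-1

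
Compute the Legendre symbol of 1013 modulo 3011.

-1

1013 ≡ 1 (mod 4), so quadratic reciprocity gives (1013|3011) = (3011|1013). Reduce: 3011 ≡ 985 (mod 1013). Now have (985|1013).
985 ≡ 1 (mod 4), so quadratic reciprocity gives (985|1013) = (1013|985). Reduce: 1013 ≡ 28 (mod 985). Now have (28|985).
Factor out 2: 28 = 2^2·7. Since 985 ≡ 1 (mod 8), (2|985) = +1, and (2|985)^2 = +1. Now have (7|985).
985 ≡ 1 (mod 4), so quadratic reciprocity gives (7|985) = (985|7). Reduce: 985 ≡ 5 (mod 7). Now have (5|7).
5 ≡ 1 (mod 4), so quadratic reciprocity gives (5|7) = (7|5). Reduce: 7 ≡ 2 (mod 5). Now have (2|5).
Factor out 2: 2 = 2. Since 5 ≡ 5 (mod 8), (2|5) = -1. Now have -(1|5).
(1|5) = 1. Collecting the sign factors: -1.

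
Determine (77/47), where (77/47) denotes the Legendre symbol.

-1

(77/47)
  = (30/47)    [77 ≡ 30 mod 47]
  = (15/47)    [47 ≡ 7 mod 8 ⇒ (2/47) = +1]
  = -(47/15)    [QR: both ≡ 3 mod 4, sign flips]
  = -(2/15)    [47 ≡ 2 mod 15]
  = -(1/15)    [15 ≡ 7 mod 8 ⇒ (2/15) = +1]
  = -1    [(1/15) = 1]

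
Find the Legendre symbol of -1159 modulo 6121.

1

Reduce the numerator: -1159 ≡ 4962 (mod 6121), so (-1159|6121) = (4962|6121).
Factor out 2: 4962 = 2·2481. Since 6121 ≡ 1 (mod 8), (2|6121) = +1. Now have (2481|6121).
2481 ≡ 1 (mod 4), so quadratic reciprocity gives (2481|6121) = (6121|2481). Reduce: 6121 ≡ 1159 (mod 2481). Now have (1159|2481).
2481 ≡ 1 (mod 4), so quadratic reciprocity gives (1159|2481) = (2481|1159). Reduce: 2481 ≡ 163 (mod 1159). Now have (163|1159).
Both 163 ≡ 3 and 1159 ≡ 3 (mod 4), so reciprocity gives (163|1159) = -(1159|163). Reduce: 1159 ≡ 18 (mod 163). Now have -(18|163).
Factor out 2: 18 = 2·9. Since 163 ≡ 3 (mod 8), (2|163) = -1. Now have (9|163).
9 ≡ 1 (mod 4), so quadratic reciprocity gives (9|163) = (163|9). Reduce: 163 ≡ 1 (mod 9). Now have (1|9).
(1|9) = 1. Collecting the sign factors: 1.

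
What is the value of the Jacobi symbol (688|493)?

-1

Reduce the numerator: 688 ≡ 195 (mod 493), so (688|493) = (195|493).
493 ≡ 1 (mod 4), so quadratic reciprocity gives (195|493) = (493|195). Reduce: 493 ≡ 103 (mod 195). Now have (103|195).
Both 103 ≡ 3 and 195 ≡ 3 (mod 4), so reciprocity gives (103|195) = -(195|103). Reduce: 195 ≡ 92 (mod 103). Now have -(92|103).
Factor out 2: 92 = 2^2·23. Since 103 ≡ 7 (mod 8), (2|103) = +1, and (2|103)^2 = +1. Now have -(23|103).
Both 23 ≡ 3 and 103 ≡ 3 (mod 4), so reciprocity gives (23|103) = -(103|23). Reduce: 103 ≡ 11 (mod 23). Now have (11|23).
Both 11 ≡ 3 and 23 ≡ 3 (mod 4), so reciprocity gives (11|23) = -(23|11). Reduce: 23 ≡ 1 (mod 11). Now have -(1|11).
(1|11) = 1. Collecting the sign factors: -1.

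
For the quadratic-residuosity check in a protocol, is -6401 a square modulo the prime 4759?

yes

Reduce the numerator: -6401 ≡ 3117 (mod 4759), so (-6401/4759) = (3117/4759).
3117 ≡ 1 (mod 4), so quadratic reciprocity gives (3117/4759) = (4759/3117). Reduce: 4759 ≡ 1642 (mod 3117). Now have (1642/3117).
Factor out 2: 1642 = 2·821. Since 3117 ≡ 5 (mod 8), (2/3117) = -1. Now have -(821/3117).
821 ≡ 1 (mod 4), so quadratic reciprocity gives (821/3117) = (3117/821). Reduce: 3117 ≡ 654 (mod 821). Now have -(654/821).
Factor out 2: 654 = 2·327. Since 821 ≡ 5 (mod 8), (2/821) = -1. Now have (327/821).
821 ≡ 1 (mod 4), so quadratic reciprocity gives (327/821) = (821/327). Reduce: 821 ≡ 167 (mod 327). Now have (167/327).
Both 167 ≡ 3 and 327 ≡ 3 (mod 4), so reciprocity gives (167/327) = -(327/167). Reduce: 327 ≡ 160 (mod 167). Now have -(160/167).
Factor out 2: 160 = 2^5·5. Since 167 ≡ 7 (mod 8), (2/167) = +1, and (2/167)^5 = +1. Now have -(5/167).
5 ≡ 1 (mod 4), so quadratic reciprocity gives (5/167) = (167/5). Reduce: 167 ≡ 2 (mod 5). Now have -(2/5).
Factor out 2: 2 = 2. Since 5 ≡ 5 (mod 8), (2/5) = -1. Now have (1/5).
(1/5) = 1. Collecting the sign factors: 1.
(-6401/4759) = 1, and 4759 is prime, so -6401 is a quadratic residue mod 4759.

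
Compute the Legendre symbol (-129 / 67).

Pull out -1: (-129 / 67) = (-1 / 67)·(129 / 67). Since 67 ≡ 3 (mod 4), (-1 / 67) = -1. Now have -(129 / 67).
Reduce the numerator: 129 ≡ 62 (mod 67), so (129 / 67) = (62 / 67).
Factor out 2: 62 = 2·31. Since 67 ≡ 3 (mod 8), (2 / 67) = -1. Now have (31 / 67).
Both 31 ≡ 3 and 67 ≡ 3 (mod 4), so reciprocity gives (31 / 67) = -(67 / 31). Reduce: 67 ≡ 5 (mod 31). Now have -(5 / 31).
5 ≡ 1 (mod 4), so quadratic reciprocity gives (5 / 31) = (31 / 5). Reduce: 31 ≡ 1 (mod 5). Now have -(1 / 5).
(1 / 5) = 1. Collecting the sign factors: -1.

-1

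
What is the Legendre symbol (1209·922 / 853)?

By multiplicativity, (1209·922 / 853) = (1209 / 853)·(922 / 853).
First factor (1209 / 853):
Reduce the numerator: 1209 ≡ 356 (mod 853), so (1209 / 853) = (356 / 853).
Factor out 2: 356 = 2^2·89. Since 853 ≡ 5 (mod 8), (2 / 853) = -1, and (2 / 853)^2 = +1. Now have (89 / 853).
89 ≡ 1 (mod 4), so quadratic reciprocity gives (89 / 853) = (853 / 89). Reduce: 853 ≡ 52 (mod 89). Now have (52 / 89).
Factor out 2: 52 = 2^2·13. Since 89 ≡ 1 (mod 8), (2 / 89) = +1, and (2 / 89)^2 = +1. Now have (13 / 89).
13 ≡ 1 (mod 4), so quadratic reciprocity gives (13 / 89) = (89 / 13). Reduce: 89 ≡ 11 (mod 13). Now have (11 / 13).
13 ≡ 1 (mod 4), so quadratic reciprocity gives (11 / 13) = (13 / 11). Reduce: 13 ≡ 2 (mod 11). Now have (2 / 11).
Factor out 2: 2 = 2. Since 11 ≡ 3 (mod 8), (2 / 11) = -1. Now have -(1 / 11).
(1 / 11) = 1. Collecting the sign factors: -1.
Second factor (922 / 853):
Reduce the numerator: 922 ≡ 69 (mod 853), so (922 / 853) = (69 / 853).
69 ≡ 1 (mod 4), so quadratic reciprocity gives (69 / 853) = (853 / 69). Reduce: 853 ≡ 25 (mod 69). Now have (25 / 69).
25 ≡ 1 (mod 4), so quadratic reciprocity gives (25 / 69) = (69 / 25). Reduce: 69 ≡ 19 (mod 25). Now have (19 / 25).
25 ≡ 1 (mod 4), so quadratic reciprocity gives (19 / 25) = (25 / 19). Reduce: 25 ≡ 6 (mod 19). Now have (6 / 19).
Factor out 2: 6 = 2·3. Since 19 ≡ 3 (mod 8), (2 / 19) = -1. Now have -(3 / 19).
Both 3 ≡ 3 and 19 ≡ 3 (mod 4), so reciprocity gives (3 / 19) = -(19 / 3). Reduce: 19 ≡ 1 (mod 3). Now have (1 / 3).
(1 / 3) = 1. Collecting the sign factors: 1.
Product: (-1)·(1) = -1.

-1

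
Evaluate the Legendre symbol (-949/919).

1

Pull out -1: (-949/919) = (-1/919)·(949/919). Since 919 ≡ 3 (mod 4), (-1/919) = -1. Now have -(949/919).
Reduce the numerator: 949 ≡ 30 (mod 919), so (949/919) = (30/919).
Factor out 2: 30 = 2·15. Since 919 ≡ 7 (mod 8), (2/919) = +1. Now have -(15/919).
Both 15 ≡ 3 and 919 ≡ 3 (mod 4), so reciprocity gives (15/919) = -(919/15). Reduce: 919 ≡ 4 (mod 15). Now have (4/15).
Factor out 2: 4 = 2^2. Since 15 ≡ 7 (mod 8), (2/15) = +1, and (2/15)^2 = +1. Now have (1/15).
(1/15) = 1. Collecting the sign factors: 1.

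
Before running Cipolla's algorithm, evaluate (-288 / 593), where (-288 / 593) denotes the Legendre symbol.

1

(-288 / 593)
  = (288 / 593)    [593 ≡ 1 mod 4 ⇒ (-1 / 593) = +1]
  = (9 / 593)    [593 ≡ 1 mod 8 ⇒ (2 / 593)^5 = +1]
  = (593 / 9)    [QR: 9 ≡ 1 mod 4, sign kept]
  = (8 / 9)    [593 ≡ 8 mod 9]
  = (1 / 9)    [9 ≡ 1 mod 8 ⇒ (2 / 9)^3 = +1]
  = 1    [(1 / 9) = 1]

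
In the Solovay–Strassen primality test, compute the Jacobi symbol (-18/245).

-1

Pull out -1: (-18/245) = (-1/245)·(18/245). Since 245 ≡ 1 (mod 4), (-1/245) = +1. Now have (18/245).
Factor out 2: 18 = 2·9. Since 245 ≡ 5 (mod 8), (2/245) = -1. Now have -(9/245).
9 ≡ 1 (mod 4), so quadratic reciprocity gives (9/245) = (245/9). Reduce: 245 ≡ 2 (mod 9). Now have -(2/9).
Factor out 2: 2 = 2. Since 9 ≡ 1 (mod 8), (2/9) = +1. Now have -(1/9).
(1/9) = 1. Collecting the sign factors: -1.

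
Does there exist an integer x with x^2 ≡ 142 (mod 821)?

no

(142/821)
  = -(71/821)    [821 ≡ 5 mod 8 ⇒ (2/821) = -1]
  = -(821/71)    [QR: 821 ≡ 1 mod 4, sign kept]
  = -(40/71)    [821 ≡ 40 mod 71]
  = -(5/71)    [71 ≡ 7 mod 8 ⇒ (2/71)^3 = +1]
  = -(71/5)    [QR: 5 ≡ 1 mod 4, sign kept]
  = -(1/5)    [71 ≡ 1 mod 5]
  = -1    [(1/5) = 1]
The Legendre symbol is -1, so x^2 ≡ 142 (mod 821) has no solution.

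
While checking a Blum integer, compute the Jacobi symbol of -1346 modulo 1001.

-1

(-1346/1001)
  = (656/1001)    [-1346 ≡ 656 mod 1001]
  = (41/1001)    [1001 ≡ 1 mod 8 ⇒ (2/1001)^4 = +1]
  = (1001/41)    [QR: 41 ≡ 1 mod 4, sign kept]
  = (17/41)    [1001 ≡ 17 mod 41]
  = (41/17)    [QR: 17 ≡ 1 mod 4, sign kept]
  = (7/17)    [41 ≡ 7 mod 17]
  = (17/7)    [QR: 17 ≡ 1 mod 4, sign kept]
  = (3/7)    [17 ≡ 3 mod 7]
  = -(7/3)    [QR: both ≡ 3 mod 4, sign flips]
  = -(1/3)    [7 ≡ 1 mod 3]
  = -1    [(1/3) = 1]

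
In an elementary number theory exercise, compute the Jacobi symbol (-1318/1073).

Reduce the numerator: -1318 ≡ 828 (mod 1073), so (-1318/1073) = (828/1073).
Factor out 2: 828 = 2^2·207. Since 1073 ≡ 1 (mod 8), (2/1073) = +1, and (2/1073)^2 = +1. Now have (207/1073).
1073 ≡ 1 (mod 4), so quadratic reciprocity gives (207/1073) = (1073/207). Reduce: 1073 ≡ 38 (mod 207). Now have (38/207).
Factor out 2: 38 = 2·19. Since 207 ≡ 7 (mod 8), (2/207) = +1. Now have (19/207).
Both 19 ≡ 3 and 207 ≡ 3 (mod 4), so reciprocity gives (19/207) = -(207/19). Reduce: 207 ≡ 17 (mod 19). Now have -(17/19).
17 ≡ 1 (mod 4), so quadratic reciprocity gives (17/19) = (19/17). Reduce: 19 ≡ 2 (mod 17). Now have -(2/17).
Factor out 2: 2 = 2. Since 17 ≡ 1 (mod 8), (2/17) = +1. Now have -(1/17).
(1/17) = 1. Collecting the sign factors: -1.

-1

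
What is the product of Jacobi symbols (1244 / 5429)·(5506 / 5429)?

By multiplicativity, (1244·5506 / 5429) = (1244 / 5429)·(5506 / 5429).
First factor (1244 / 5429):
Factor out 2: 1244 = 2^2·311. Since 5429 ≡ 5 (mod 8), (2 / 5429) = -1, and (2 / 5429)^2 = +1. Now have (311 / 5429).
5429 ≡ 1 (mod 4), so quadratic reciprocity gives (311 / 5429) = (5429 / 311). Reduce: 5429 ≡ 142 (mod 311). Now have (142 / 311).
Factor out 2: 142 = 2·71. Since 311 ≡ 7 (mod 8), (2 / 311) = +1. Now have (71 / 311).
Both 71 ≡ 3 and 311 ≡ 3 (mod 4), so reciprocity gives (71 / 311) = -(311 / 71). Reduce: 311 ≡ 27 (mod 71). Now have -(27 / 71).
Both 27 ≡ 3 and 71 ≡ 3 (mod 4), so reciprocity gives (27 / 71) = -(71 / 27). Reduce: 71 ≡ 17 (mod 27). Now have (17 / 27).
17 ≡ 1 (mod 4), so quadratic reciprocity gives (17 / 27) = (27 / 17). Reduce: 27 ≡ 10 (mod 17). Now have (10 / 17).
Factor out 2: 10 = 2·5. Since 17 ≡ 1 (mod 8), (2 / 17) = +1. Now have (5 / 17).
5 ≡ 1 (mod 4), so quadratic reciprocity gives (5 / 17) = (17 / 5). Reduce: 17 ≡ 2 (mod 5). Now have (2 / 5).
Factor out 2: 2 = 2. Since 5 ≡ 5 (mod 8), (2 / 5) = -1. Now have -(1 / 5).
(1 / 5) = 1. Collecting the sign factors: -1.
Second factor (5506 / 5429):
Reduce the numerator: 5506 ≡ 77 (mod 5429), so (5506 / 5429) = (77 / 5429).
77 ≡ 1 (mod 4), so quadratic reciprocity gives (77 / 5429) = (5429 / 77). Reduce: 5429 ≡ 39 (mod 77). Now have (39 / 77).
77 ≡ 1 (mod 4), so quadratic reciprocity gives (39 / 77) = (77 / 39). Reduce: 77 ≡ 38 (mod 39). Now have (38 / 39).
Factor out 2: 38 = 2·19. Since 39 ≡ 7 (mod 8), (2 / 39) = +1. Now have (19 / 39).
Both 19 ≡ 3 and 39 ≡ 3 (mod 4), so reciprocity gives (19 / 39) = -(39 / 19). Reduce: 39 ≡ 1 (mod 19). Now have -(1 / 19).
(1 / 19) = 1. Collecting the sign factors: -1.
Product: (-1)·(-1) = 1.

1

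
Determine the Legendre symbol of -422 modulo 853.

-1

Pull out -1: (-422/853) = (-1/853)·(422/853). Since 853 ≡ 1 (mod 4), (-1/853) = +1. Now have (422/853).
Factor out 2: 422 = 2·211. Since 853 ≡ 5 (mod 8), (2/853) = -1. Now have -(211/853).
853 ≡ 1 (mod 4), so quadratic reciprocity gives (211/853) = (853/211). Reduce: 853 ≡ 9 (mod 211). Now have -(9/211).
9 ≡ 1 (mod 4), so quadratic reciprocity gives (9/211) = (211/9). Reduce: 211 ≡ 4 (mod 9). Now have -(4/9).
Factor out 2: 4 = 2^2. Since 9 ≡ 1 (mod 8), (2/9) = +1, and (2/9)^2 = +1. Now have -(1/9).
(1/9) = 1. Collecting the sign factors: -1.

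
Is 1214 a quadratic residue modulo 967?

yes

(1214/967)
  = (247/967)    [1214 ≡ 247 mod 967]
  = -(967/247)    [QR: both ≡ 3 mod 4, sign flips]
  = -(226/247)    [967 ≡ 226 mod 247]
  = -(113/247)    [247 ≡ 7 mod 8 ⇒ (2/247) = +1]
  = -(247/113)    [QR: 113 ≡ 1 mod 4, sign kept]
  = -(21/113)    [247 ≡ 21 mod 113]
  = -(113/21)    [QR: 21 ≡ 1 mod 4, sign kept]
  = -(8/21)    [113 ≡ 8 mod 21]
  = (1/21)    [21 ≡ 5 mod 8 ⇒ (2/21)^3 = -1]
  = 1    [(1/21) = 1]
The Legendre symbol is 1, so x^2 ≡ 1214 (mod 967) has solution.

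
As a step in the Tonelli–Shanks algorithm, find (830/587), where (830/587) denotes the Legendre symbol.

1

(830/587)
  = (243/587)    [830 ≡ 243 mod 587]
  = -(587/243)    [QR: both ≡ 3 mod 4, sign flips]
  = -(101/243)    [587 ≡ 101 mod 243]
  = -(243/101)    [QR: 101 ≡ 1 mod 4, sign kept]
  = -(41/101)    [243 ≡ 41 mod 101]
  = -(101/41)    [QR: 41 ≡ 1 mod 4, sign kept]
  = -(19/41)    [101 ≡ 19 mod 41]
  = -(41/19)    [QR: 41 ≡ 1 mod 4, sign kept]
  = -(3/19)    [41 ≡ 3 mod 19]
  = (19/3)    [QR: both ≡ 3 mod 4, sign flips]
  = (1/3)    [19 ≡ 1 mod 3]
  = 1    [(1/3) = 1]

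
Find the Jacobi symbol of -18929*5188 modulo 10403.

-1

By multiplicativity, (-18929·5188 / 10403) = (-18929 / 10403)·(5188 / 10403).
First factor (-18929 / 10403):
(-18929 / 10403)
  = (1877 / 10403)    [-18929 ≡ 1877 mod 10403]
  = (10403 / 1877)    [QR: 1877 ≡ 1 mod 4, sign kept]
  = (1018 / 1877)    [10403 ≡ 1018 mod 1877]
  = -(509 / 1877)    [1877 ≡ 5 mod 8 ⇒ (2 / 1877) = -1]
  = -(1877 / 509)    [QR: 509 ≡ 1 mod 4, sign kept]
  = -(350 / 509)    [1877 ≡ 350 mod 509]
  = (175 / 509)    [509 ≡ 5 mod 8 ⇒ (2 / 509) = -1]
  = (509 / 175)    [QR: 509 ≡ 1 mod 4, sign kept]
  = (159 / 175)    [509 ≡ 159 mod 175]
  = -(175 / 159)    [QR: both ≡ 3 mod 4, sign flips]
  = -(16 / 159)    [175 ≡ 16 mod 159]
  = -(1 / 159)    [159 ≡ 7 mod 8 ⇒ (2 / 159)^4 = +1]
  = -1    [(1 / 159) = 1]
Second factor (5188 / 10403):
(5188 / 10403)
  = (1297 / 10403)    [10403 ≡ 3 mod 8 ⇒ (2 / 10403)^2 = +1]
  = (10403 / 1297)    [QR: 1297 ≡ 1 mod 4, sign kept]
  = (27 / 1297)    [10403 ≡ 27 mod 1297]
  = (1297 / 27)    [QR: 1297 ≡ 1 mod 4, sign kept]
  = (1 / 27)    [1297 ≡ 1 mod 27]
  = 1    [(1 / 27) = 1]
Product: (-1)·(1) = -1.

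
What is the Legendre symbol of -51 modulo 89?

Pull out -1: (-51/89) = (-1/89)·(51/89). Since 89 ≡ 1 (mod 4), (-1/89) = +1. Now have (51/89).
89 ≡ 1 (mod 4), so quadratic reciprocity gives (51/89) = (89/51). Reduce: 89 ≡ 38 (mod 51). Now have (38/51).
Factor out 2: 38 = 2·19. Since 51 ≡ 3 (mod 8), (2/51) = -1. Now have -(19/51).
Both 19 ≡ 3 and 51 ≡ 3 (mod 4), so reciprocity gives (19/51) = -(51/19). Reduce: 51 ≡ 13 (mod 19). Now have (13/19).
13 ≡ 1 (mod 4), so quadratic reciprocity gives (13/19) = (19/13). Reduce: 19 ≡ 6 (mod 13). Now have (6/13).
Factor out 2: 6 = 2·3. Since 13 ≡ 5 (mod 8), (2/13) = -1. Now have -(3/13).
13 ≡ 1 (mod 4), so quadratic reciprocity gives (3/13) = (13/3). Reduce: 13 ≡ 1 (mod 3). Now have -(1/3).
(1/3) = 1. Collecting the sign factors: -1.

-1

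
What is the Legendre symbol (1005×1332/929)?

By multiplicativity, (1005·1332/929) = (1005/929)·(1332/929).
First factor (1005/929):
Reduce the numerator: 1005 ≡ 76 (mod 929), so (1005/929) = (76/929).
Factor out 2: 76 = 2^2·19. Since 929 ≡ 1 (mod 8), (2/929) = +1, and (2/929)^2 = +1. Now have (19/929).
929 ≡ 1 (mod 4), so quadratic reciprocity gives (19/929) = (929/19). Reduce: 929 ≡ 17 (mod 19). Now have (17/19).
17 ≡ 1 (mod 4), so quadratic reciprocity gives (17/19) = (19/17). Reduce: 19 ≡ 2 (mod 17). Now have (2/17).
Factor out 2: 2 = 2. Since 17 ≡ 1 (mod 8), (2/17) = +1. Now have (1/17).
(1/17) = 1. Collecting the sign factors: 1.
Second factor (1332/929):
Reduce the numerator: 1332 ≡ 403 (mod 929), so (1332/929) = (403/929).
929 ≡ 1 (mod 4), so quadratic reciprocity gives (403/929) = (929/403). Reduce: 929 ≡ 123 (mod 403). Now have (123/403).
Both 123 ≡ 3 and 403 ≡ 3 (mod 4), so reciprocity gives (123/403) = -(403/123). Reduce: 403 ≡ 34 (mod 123). Now have -(34/123).
Factor out 2: 34 = 2·17. Since 123 ≡ 3 (mod 8), (2/123) = -1. Now have (17/123).
17 ≡ 1 (mod 4), so quadratic reciprocity gives (17/123) = (123/17). Reduce: 123 ≡ 4 (mod 17). Now have (4/17).
Factor out 2: 4 = 2^2. Since 17 ≡ 1 (mod 8), (2/17) = +1, and (2/17)^2 = +1. Now have (1/17).
(1/17) = 1. Collecting the sign factors: 1.
Product: (1)·(1) = 1.

1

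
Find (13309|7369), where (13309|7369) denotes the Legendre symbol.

Reduce the numerator: 13309 ≡ 5940 (mod 7369), so (13309|7369) = (5940|7369).
Factor out 2: 5940 = 2^2·1485. Since 7369 ≡ 1 (mod 8), (2|7369) = +1, and (2|7369)^2 = +1. Now have (1485|7369).
1485 ≡ 1 (mod 4), so quadratic reciprocity gives (1485|7369) = (7369|1485). Reduce: 7369 ≡ 1429 (mod 1485). Now have (1429|1485).
1429 ≡ 1 (mod 4), so quadratic reciprocity gives (1429|1485) = (1485|1429). Reduce: 1485 ≡ 56 (mod 1429). Now have (56|1429).
Factor out 2: 56 = 2^3·7. Since 1429 ≡ 5 (mod 8), (2|1429) = -1, and (2|1429)^3 = -1. Now have -(7|1429).
1429 ≡ 1 (mod 4), so quadratic reciprocity gives (7|1429) = (1429|7). Reduce: 1429 ≡ 1 (mod 7). Now have -(1|7).
(1|7) = 1. Collecting the sign factors: -1.

-1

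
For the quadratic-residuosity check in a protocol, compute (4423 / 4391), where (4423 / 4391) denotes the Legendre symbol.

Reduce the numerator: 4423 ≡ 32 (mod 4391), so (4423 / 4391) = (32 / 4391).
Factor out 2: 32 = 2^5. Since 4391 ≡ 7 (mod 8), (2 / 4391) = +1, and (2 / 4391)^5 = +1. Now have (1 / 4391).
(1 / 4391) = 1. Collecting the sign factors: 1.

1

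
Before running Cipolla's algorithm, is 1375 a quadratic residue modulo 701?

no

Reduce the numerator: 1375 ≡ 674 (mod 701), so (1375/701) = (674/701).
Factor out 2: 674 = 2·337. Since 701 ≡ 5 (mod 8), (2/701) = -1. Now have -(337/701).
337 ≡ 1 (mod 4), so quadratic reciprocity gives (337/701) = (701/337). Reduce: 701 ≡ 27 (mod 337). Now have -(27/337).
337 ≡ 1 (mod 4), so quadratic reciprocity gives (27/337) = (337/27). Reduce: 337 ≡ 13 (mod 27). Now have -(13/27).
13 ≡ 1 (mod 4), so quadratic reciprocity gives (13/27) = (27/13). Reduce: 27 ≡ 1 (mod 13). Now have -(1/13).
(1/13) = 1. Collecting the sign factors: -1.
(1375/701) = -1, and 701 is prime, so 1375 is not a quadratic residue mod 701.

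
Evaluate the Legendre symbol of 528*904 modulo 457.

By multiplicativity, (528·904/457) = (528/457)·(904/457).
First factor (528/457):
Reduce the numerator: 528 ≡ 71 (mod 457), so (528/457) = (71/457).
457 ≡ 1 (mod 4), so quadratic reciprocity gives (71/457) = (457/71). Reduce: 457 ≡ 31 (mod 71). Now have (31/71).
Both 31 ≡ 3 and 71 ≡ 3 (mod 4), so reciprocity gives (31/71) = -(71/31). Reduce: 71 ≡ 9 (mod 31). Now have -(9/31).
9 ≡ 1 (mod 4), so quadratic reciprocity gives (9/31) = (31/9). Reduce: 31 ≡ 4 (mod 9). Now have -(4/9).
Factor out 2: 4 = 2^2. Since 9 ≡ 1 (mod 8), (2/9) = +1, and (2/9)^2 = +1. Now have -(1/9).
(1/9) = 1. Collecting the sign factors: -1.
Second factor (904/457):
Reduce the numerator: 904 ≡ 447 (mod 457), so (904/457) = (447/457).
457 ≡ 1 (mod 4), so quadratic reciprocity gives (447/457) = (457/447). Reduce: 457 ≡ 10 (mod 447). Now have (10/447).
Factor out 2: 10 = 2·5. Since 447 ≡ 7 (mod 8), (2/447) = +1. Now have (5/447).
5 ≡ 1 (mod 4), so quadratic reciprocity gives (5/447) = (447/5). Reduce: 447 ≡ 2 (mod 5). Now have (2/5).
Factor out 2: 2 = 2. Since 5 ≡ 5 (mod 8), (2/5) = -1. Now have -(1/5).
(1/5) = 1. Collecting the sign factors: -1.
Product: (-1)·(-1) = 1.

1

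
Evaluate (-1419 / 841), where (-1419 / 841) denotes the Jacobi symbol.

Pull out -1: (-1419 / 841) = (-1 / 841)·(1419 / 841). Since 841 ≡ 1 (mod 4), (-1 / 841) = +1. Now have (1419 / 841).
Reduce the numerator: 1419 ≡ 578 (mod 841), so (1419 / 841) = (578 / 841).
Factor out 2: 578 = 2·289. Since 841 ≡ 1 (mod 8), (2 / 841) = +1. Now have (289 / 841).
289 ≡ 1 (mod 4), so quadratic reciprocity gives (289 / 841) = (841 / 289). Reduce: 841 ≡ 263 (mod 289). Now have (263 / 289).
289 ≡ 1 (mod 4), so quadratic reciprocity gives (263 / 289) = (289 / 263). Reduce: 289 ≡ 26 (mod 263). Now have (26 / 263).
Factor out 2: 26 = 2·13. Since 263 ≡ 7 (mod 8), (2 / 263) = +1. Now have (13 / 263).
13 ≡ 1 (mod 4), so quadratic reciprocity gives (13 / 263) = (263 / 13). Reduce: 263 ≡ 3 (mod 13). Now have (3 / 13).
13 ≡ 1 (mod 4), so quadratic reciprocity gives (3 / 13) = (13 / 3). Reduce: 13 ≡ 1 (mod 3). Now have (1 / 3).
(1 / 3) = 1. Collecting the sign factors: 1.

1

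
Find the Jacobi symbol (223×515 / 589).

-1

By multiplicativity, (223·515 / 589) = (223 / 589)·(515 / 589).
First factor (223 / 589):
589 ≡ 1 (mod 4), so quadratic reciprocity gives (223 / 589) = (589 / 223). Reduce: 589 ≡ 143 (mod 223). Now have (143 / 223).
Both 143 ≡ 3 and 223 ≡ 3 (mod 4), so reciprocity gives (143 / 223) = -(223 / 143). Reduce: 223 ≡ 80 (mod 143). Now have -(80 / 143).
Factor out 2: 80 = 2^4·5. Since 143 ≡ 7 (mod 8), (2 / 143) = +1, and (2 / 143)^4 = +1. Now have -(5 / 143).
5 ≡ 1 (mod 4), so quadratic reciprocity gives (5 / 143) = (143 / 5). Reduce: 143 ≡ 3 (mod 5). Now have -(3 / 5).
5 ≡ 1 (mod 4), so quadratic reciprocity gives (3 / 5) = (5 / 3). Reduce: 5 ≡ 2 (mod 3). Now have -(2 / 3).
Factor out 2: 2 = 2. Since 3 ≡ 3 (mod 8), (2 / 3) = -1. Now have (1 / 3).
(1 / 3) = 1. Collecting the sign factors: 1.
Second factor (515 / 589):
589 ≡ 1 (mod 4), so quadratic reciprocity gives (515 / 589) = (589 / 515). Reduce: 589 ≡ 74 (mod 515). Now have (74 / 515).
Factor out 2: 74 = 2·37. Since 515 ≡ 3 (mod 8), (2 / 515) = -1. Now have -(37 / 515).
37 ≡ 1 (mod 4), so quadratic reciprocity gives (37 / 515) = (515 / 37). Reduce: 515 ≡ 34 (mod 37). Now have -(34 / 37).
Factor out 2: 34 = 2·17. Since 37 ≡ 5 (mod 8), (2 / 37) = -1. Now have (17 / 37).
17 ≡ 1 (mod 4), so quadratic reciprocity gives (17 / 37) = (37 / 17). Reduce: 37 ≡ 3 (mod 17). Now have (3 / 17).
17 ≡ 1 (mod 4), so quadratic reciprocity gives (3 / 17) = (17 / 3). Reduce: 17 ≡ 2 (mod 3). Now have (2 / 3).
Factor out 2: 2 = 2. Since 3 ≡ 3 (mod 8), (2 / 3) = -1. Now have -(1 / 3).
(1 / 3) = 1. Collecting the sign factors: -1.
Product: (1)·(-1) = -1.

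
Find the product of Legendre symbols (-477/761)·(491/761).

By multiplicativity, (-477·491/761) = (-477/761)·(491/761).
First factor (-477/761):
Reduce the numerator: -477 ≡ 284 (mod 761), so (-477/761) = (284/761).
Factor out 2: 284 = 2^2·71. Since 761 ≡ 1 (mod 8), (2/761) = +1, and (2/761)^2 = +1. Now have (71/761).
761 ≡ 1 (mod 4), so quadratic reciprocity gives (71/761) = (761/71). Reduce: 761 ≡ 51 (mod 71). Now have (51/71).
Both 51 ≡ 3 and 71 ≡ 3 (mod 4), so reciprocity gives (51/71) = -(71/51). Reduce: 71 ≡ 20 (mod 51). Now have -(20/51).
Factor out 2: 20 = 2^2·5. Since 51 ≡ 3 (mod 8), (2/51) = -1, and (2/51)^2 = +1. Now have -(5/51).
5 ≡ 1 (mod 4), so quadratic reciprocity gives (5/51) = (51/5). Reduce: 51 ≡ 1 (mod 5). Now have -(1/5).
(1/5) = 1. Collecting the sign factors: -1.
Second factor (491/761):
761 ≡ 1 (mod 4), so quadratic reciprocity gives (491/761) = (761/491). Reduce: 761 ≡ 270 (mod 491). Now have (270/491).
Factor out 2: 270 = 2·135. Since 491 ≡ 3 (mod 8), (2/491) = -1. Now have -(135/491).
Both 135 ≡ 3 and 491 ≡ 3 (mod 4), so reciprocity gives (135/491) = -(491/135). Reduce: 491 ≡ 86 (mod 135). Now have (86/135).
Factor out 2: 86 = 2·43. Since 135 ≡ 7 (mod 8), (2/135) = +1. Now have (43/135).
Both 43 ≡ 3 and 135 ≡ 3 (mod 4), so reciprocity gives (43/135) = -(135/43). Reduce: 135 ≡ 6 (mod 43). Now have -(6/43).
Factor out 2: 6 = 2·3. Since 43 ≡ 3 (mod 8), (2/43) = -1. Now have (3/43).
Both 3 ≡ 3 and 43 ≡ 3 (mod 4), so reciprocity gives (3/43) = -(43/3). Reduce: 43 ≡ 1 (mod 3). Now have -(1/3).
(1/3) = 1. Collecting the sign factors: -1.
Product: (-1)·(-1) = 1.

1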